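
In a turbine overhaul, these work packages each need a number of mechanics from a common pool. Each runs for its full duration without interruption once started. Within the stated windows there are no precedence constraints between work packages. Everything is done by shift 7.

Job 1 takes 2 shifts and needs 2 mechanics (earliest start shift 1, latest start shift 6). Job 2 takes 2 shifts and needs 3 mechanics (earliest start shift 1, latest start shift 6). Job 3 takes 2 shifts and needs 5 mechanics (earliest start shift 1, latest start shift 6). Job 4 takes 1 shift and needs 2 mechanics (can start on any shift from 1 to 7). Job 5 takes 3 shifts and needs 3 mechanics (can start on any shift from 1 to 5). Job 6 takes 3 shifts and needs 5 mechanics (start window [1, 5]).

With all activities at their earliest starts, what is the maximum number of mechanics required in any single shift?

20

Early-start schedule: Job 1@1, Job 2@1, Job 3@1, Job 4@1, Job 5@1, Job 6@1.
Load per shift: shift 1: 20, shift 2: 18, shift 3: 8, shift 4: 0, shift 5: 0, shift 6: 0, shift 7: 0.
Peak is 20.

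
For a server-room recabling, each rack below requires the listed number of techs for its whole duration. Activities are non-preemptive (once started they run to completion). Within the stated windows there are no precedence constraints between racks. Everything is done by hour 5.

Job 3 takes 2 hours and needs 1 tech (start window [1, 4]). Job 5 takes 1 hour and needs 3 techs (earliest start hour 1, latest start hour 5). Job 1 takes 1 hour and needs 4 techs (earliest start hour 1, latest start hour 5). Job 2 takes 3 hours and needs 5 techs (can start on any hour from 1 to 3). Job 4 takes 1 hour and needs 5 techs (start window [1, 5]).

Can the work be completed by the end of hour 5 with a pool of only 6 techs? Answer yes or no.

The minimum achievable peak is 7; 6 < 7, so no feasible schedule stays within the cap.

no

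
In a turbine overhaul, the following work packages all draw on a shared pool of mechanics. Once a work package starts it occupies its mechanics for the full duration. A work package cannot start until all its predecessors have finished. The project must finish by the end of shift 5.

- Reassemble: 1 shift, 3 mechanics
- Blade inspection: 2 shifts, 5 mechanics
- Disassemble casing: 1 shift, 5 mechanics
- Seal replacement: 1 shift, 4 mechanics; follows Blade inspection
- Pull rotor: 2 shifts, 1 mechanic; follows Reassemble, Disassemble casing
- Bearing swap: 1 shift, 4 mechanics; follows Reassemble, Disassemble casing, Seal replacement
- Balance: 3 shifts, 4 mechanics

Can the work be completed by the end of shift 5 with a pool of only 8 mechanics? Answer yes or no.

The minimum achievable peak is 9; 8 < 9, so no feasible schedule stays within the cap.

no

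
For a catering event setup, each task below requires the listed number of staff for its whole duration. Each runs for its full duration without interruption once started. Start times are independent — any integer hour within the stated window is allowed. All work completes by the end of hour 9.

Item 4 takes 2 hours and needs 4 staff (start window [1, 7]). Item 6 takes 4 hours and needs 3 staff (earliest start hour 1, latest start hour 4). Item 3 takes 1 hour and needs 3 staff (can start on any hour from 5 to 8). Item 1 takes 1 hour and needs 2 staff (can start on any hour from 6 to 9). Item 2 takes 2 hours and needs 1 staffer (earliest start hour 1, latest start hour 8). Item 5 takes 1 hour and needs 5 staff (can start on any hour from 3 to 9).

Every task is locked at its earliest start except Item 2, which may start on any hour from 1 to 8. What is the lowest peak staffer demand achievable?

Item 2@1: h1:8  h2:8  h3:8  h4:3  h5:3  h6:2  h7:0  h8:0  h9:0 → peak 8
Item 2@2: h1:7  h2:8  h3:9  h4:3  h5:3  h6:2  h7:0  h8:0  h9:0 → peak 9
Item 2@3: h1:7  h2:7  h3:9  h4:4  h5:3  h6:2  h7:0  h8:0  h9:0 → peak 9
Item 2@4: h1:7  h2:7  h3:8  h4:4  h5:4  h6:2  h7:0  h8:0  h9:0 → peak 8
Item 2@5: h1:7  h2:7  h3:8  h4:3  h5:4  h6:3  h7:0  h8:0  h9:0 → peak 8
Item 2@6: h1:7  h2:7  h3:8  h4:3  h5:3  h6:3  h7:1  h8:0  h9:0 → peak 8
Item 2@7: h1:7  h2:7  h3:8  h4:3  h5:3  h6:2  h7:1  h8:1  h9:0 → peak 8
Item 2@8: h1:7  h2:7  h3:8  h4:3  h5:3  h6:2  h7:0  h8:1  h9:1 → peak 8
Best is Item 2@1, peak 8.

8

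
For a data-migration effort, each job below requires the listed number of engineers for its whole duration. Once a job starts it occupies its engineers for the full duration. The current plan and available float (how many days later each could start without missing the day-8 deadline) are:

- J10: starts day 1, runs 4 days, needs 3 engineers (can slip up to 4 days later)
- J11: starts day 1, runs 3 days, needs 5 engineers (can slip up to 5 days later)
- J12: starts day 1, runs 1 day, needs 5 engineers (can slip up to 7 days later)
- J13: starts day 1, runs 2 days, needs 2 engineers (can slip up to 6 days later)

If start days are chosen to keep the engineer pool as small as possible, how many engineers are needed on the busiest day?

5

Early-start (J10@1, J11@1, J12@1, J13@1) gives peak 15: d1:15  d2:10  d3:8  d4:3  d5:0  d6:0  d7:0  d8:0.
Shift J11→5, J12→8.
Schedule J10@1, J11@5, J12@8, J13@1: d1:5  d2:5  d3:3  d4:3  d5:5  d6:5  d7:5  d8:5 — peak 5.
Total engineer-days = 36 over 8 days ⇒ peak ≥ ⌈36/8⌉ = 5, so 5 is optimal.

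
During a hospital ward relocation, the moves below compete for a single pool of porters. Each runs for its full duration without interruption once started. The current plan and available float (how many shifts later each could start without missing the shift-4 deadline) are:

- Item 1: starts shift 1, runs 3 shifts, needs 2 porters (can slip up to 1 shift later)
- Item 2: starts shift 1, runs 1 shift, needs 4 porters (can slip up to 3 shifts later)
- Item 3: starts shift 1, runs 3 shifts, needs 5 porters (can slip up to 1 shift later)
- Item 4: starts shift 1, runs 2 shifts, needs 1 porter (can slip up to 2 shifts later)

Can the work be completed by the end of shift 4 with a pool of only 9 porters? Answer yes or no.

Schedule Item 1@1, Item 2@1, Item 3@2, Item 4@1: s1:7  s2:8  s3:7  s4:5 — peak 8 ≤ 9.

yes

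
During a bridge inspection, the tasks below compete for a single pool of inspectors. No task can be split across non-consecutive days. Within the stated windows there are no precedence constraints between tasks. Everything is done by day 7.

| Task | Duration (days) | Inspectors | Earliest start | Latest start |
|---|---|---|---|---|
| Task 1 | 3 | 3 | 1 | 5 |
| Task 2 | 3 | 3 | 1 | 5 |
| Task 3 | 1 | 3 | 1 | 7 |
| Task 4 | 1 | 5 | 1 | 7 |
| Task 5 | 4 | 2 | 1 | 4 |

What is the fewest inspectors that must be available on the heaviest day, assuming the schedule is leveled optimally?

Early-start (Task 1@1, Task 2@1, Task 3@1, Task 4@1, Task 5@1) gives peak 16: d1:16  d2:8  d3:8  d4:2  d5:0  d6:0  d7:0.
Shift Task 2→4, Task 4→7, Task 5→2.
Schedule Task 1@1, Task 2@4, Task 3@1, Task 4@7, Task 5@2: d1:6  d2:5  d3:5  d4:5  d5:5  d6:3  d7:5 — peak 6.

6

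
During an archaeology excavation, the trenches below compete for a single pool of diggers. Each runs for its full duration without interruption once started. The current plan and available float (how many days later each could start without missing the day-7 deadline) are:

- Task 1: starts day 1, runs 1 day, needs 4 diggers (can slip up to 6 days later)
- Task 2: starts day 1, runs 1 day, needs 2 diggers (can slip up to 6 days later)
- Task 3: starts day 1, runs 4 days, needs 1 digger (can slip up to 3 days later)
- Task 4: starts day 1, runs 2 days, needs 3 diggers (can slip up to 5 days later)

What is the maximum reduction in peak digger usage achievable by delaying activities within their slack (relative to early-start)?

Early-start peak: d1:10  d2:4  d3:1  d4:1  d5:0  d6:0  d7:0 ⇒ 10.
Leveled (Task 1@1, Task 2@2, Task 3@2, Task 4@3): d1:4  d2:3  d3:4  d4:4  d5:1  d6:0  d7:0 ⇒ 4.
Reduction 10 − 4 = 6.

6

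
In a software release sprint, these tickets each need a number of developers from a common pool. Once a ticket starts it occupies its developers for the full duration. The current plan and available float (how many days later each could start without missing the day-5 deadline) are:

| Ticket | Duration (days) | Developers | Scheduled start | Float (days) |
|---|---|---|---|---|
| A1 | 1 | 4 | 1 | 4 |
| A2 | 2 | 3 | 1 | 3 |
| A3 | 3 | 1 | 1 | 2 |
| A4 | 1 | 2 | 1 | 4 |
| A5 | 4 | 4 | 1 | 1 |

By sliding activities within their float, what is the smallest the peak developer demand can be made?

7

Early-start (A1@1, A2@1, A3@1, A4@1, A5@1) gives peak 14: d1:14  d2:8  d3:5  d4:4  d5:0.
Shift A3→3, A4→3, A5→2.
Schedule A1@1, A2@1, A3@3, A4@3, A5@2: d1:7  d2:7  d3:7  d4:5  d5:5 — peak 7.
Total developer-days = 31 over 5 days ⇒ peak ≥ ⌈31/5⌉ = 7, so 7 is optimal.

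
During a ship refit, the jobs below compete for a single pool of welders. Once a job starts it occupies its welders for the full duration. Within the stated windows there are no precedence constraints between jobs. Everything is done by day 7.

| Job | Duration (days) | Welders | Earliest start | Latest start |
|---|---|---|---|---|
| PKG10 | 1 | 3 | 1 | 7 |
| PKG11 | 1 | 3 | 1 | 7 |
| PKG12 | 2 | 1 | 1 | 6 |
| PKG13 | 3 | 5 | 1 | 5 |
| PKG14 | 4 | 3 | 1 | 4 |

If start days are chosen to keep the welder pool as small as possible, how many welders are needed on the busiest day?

6

Early-start (PKG10@1, PKG11@1, PKG12@1, PKG13@1, PKG14@1) gives peak 15: d1:15  d2:9  d3:8  d4:3  d5:0  d6:0  d7:0.
Shift PKG11→2, PKG12→3, PKG13→5.
Schedule PKG10@1, PKG11@2, PKG12@3, PKG13@5, PKG14@1: d1:6  d2:6  d3:4  d4:4  d5:5  d6:5  d7:5 — peak 6.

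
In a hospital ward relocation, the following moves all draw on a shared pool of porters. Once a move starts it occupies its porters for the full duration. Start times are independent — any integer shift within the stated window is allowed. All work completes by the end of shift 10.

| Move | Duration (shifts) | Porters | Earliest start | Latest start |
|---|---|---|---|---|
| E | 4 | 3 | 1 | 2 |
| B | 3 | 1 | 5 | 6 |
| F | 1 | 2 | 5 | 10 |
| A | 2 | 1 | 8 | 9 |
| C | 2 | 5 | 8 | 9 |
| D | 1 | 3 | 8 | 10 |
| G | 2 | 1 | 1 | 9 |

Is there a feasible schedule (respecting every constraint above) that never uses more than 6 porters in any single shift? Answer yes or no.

yes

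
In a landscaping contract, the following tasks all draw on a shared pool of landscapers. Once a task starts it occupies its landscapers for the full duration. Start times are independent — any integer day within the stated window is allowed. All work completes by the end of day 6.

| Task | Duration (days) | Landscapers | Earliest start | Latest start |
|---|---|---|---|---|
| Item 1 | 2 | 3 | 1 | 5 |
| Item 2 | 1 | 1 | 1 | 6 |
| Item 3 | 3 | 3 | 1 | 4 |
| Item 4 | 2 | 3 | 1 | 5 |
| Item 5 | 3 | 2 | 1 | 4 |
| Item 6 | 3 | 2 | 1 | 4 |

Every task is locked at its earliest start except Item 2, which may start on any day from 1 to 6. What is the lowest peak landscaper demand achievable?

13

Item 2@1: d1:14  d2:13  d3:7  d4:0  d5:0  d6:0 → peak 14
Item 2@2: d1:13  d2:14  d3:7  d4:0  d5:0  d6:0 → peak 14
Item 2@3: d1:13  d2:13  d3:8  d4:0  d5:0  d6:0 → peak 13
Item 2@4: d1:13  d2:13  d3:7  d4:1  d5:0  d6:0 → peak 13
Item 2@5: d1:13  d2:13  d3:7  d4:0  d5:1  d6:0 → peak 13
Item 2@6: d1:13  d2:13  d3:7  d4:0  d5:0  d6:1 → peak 13
Best is Item 2@3, peak 13.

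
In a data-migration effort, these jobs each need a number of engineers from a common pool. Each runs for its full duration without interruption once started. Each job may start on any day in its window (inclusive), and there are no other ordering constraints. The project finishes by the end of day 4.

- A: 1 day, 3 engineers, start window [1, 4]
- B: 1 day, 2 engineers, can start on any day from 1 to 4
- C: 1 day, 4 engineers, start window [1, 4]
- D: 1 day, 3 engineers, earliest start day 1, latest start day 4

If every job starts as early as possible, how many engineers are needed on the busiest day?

12

Early-start schedule: A@1, B@1, C@1, D@1.
Load per day: day 1: 12, day 2: 0, day 3: 0, day 4: 0.
Peak is 12.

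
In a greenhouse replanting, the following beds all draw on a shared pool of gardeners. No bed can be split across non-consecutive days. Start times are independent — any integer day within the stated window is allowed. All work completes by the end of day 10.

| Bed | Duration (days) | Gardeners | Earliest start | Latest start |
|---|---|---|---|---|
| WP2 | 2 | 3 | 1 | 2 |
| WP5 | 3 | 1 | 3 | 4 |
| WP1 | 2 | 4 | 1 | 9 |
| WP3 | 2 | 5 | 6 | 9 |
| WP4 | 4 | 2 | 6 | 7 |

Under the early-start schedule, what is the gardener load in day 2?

At early start, day 2 has: WP2, WP1.
Demand: 3 + 4 = 7.

7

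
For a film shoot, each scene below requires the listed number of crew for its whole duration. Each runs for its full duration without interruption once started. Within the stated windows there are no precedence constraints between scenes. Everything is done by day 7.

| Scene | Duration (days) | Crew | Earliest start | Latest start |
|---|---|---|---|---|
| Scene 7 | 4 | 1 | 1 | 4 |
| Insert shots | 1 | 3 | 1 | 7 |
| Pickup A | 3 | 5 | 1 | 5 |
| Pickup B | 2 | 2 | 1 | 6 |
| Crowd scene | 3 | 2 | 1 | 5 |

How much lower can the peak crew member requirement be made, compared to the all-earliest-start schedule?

8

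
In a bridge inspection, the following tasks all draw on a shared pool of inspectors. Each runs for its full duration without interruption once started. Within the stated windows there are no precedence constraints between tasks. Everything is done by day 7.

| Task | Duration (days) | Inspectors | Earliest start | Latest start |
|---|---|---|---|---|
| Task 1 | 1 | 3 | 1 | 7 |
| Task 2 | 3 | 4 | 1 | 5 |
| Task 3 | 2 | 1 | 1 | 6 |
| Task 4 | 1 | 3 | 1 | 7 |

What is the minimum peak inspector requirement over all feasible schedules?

Early-start (Task 1@1, Task 2@1, Task 3@1, Task 4@1) gives peak 11: d1:11  d2:5  d3:4  d4:0  d5:0  d6:0  d7:0.
Shift Task 2→2, Task 3→5, Task 4→5.
Schedule Task 1@1, Task 2@2, Task 3@5, Task 4@5: d1:3  d2:4  d3:4  d4:4  d5:4  d6:1  d7:0 — peak 4.

4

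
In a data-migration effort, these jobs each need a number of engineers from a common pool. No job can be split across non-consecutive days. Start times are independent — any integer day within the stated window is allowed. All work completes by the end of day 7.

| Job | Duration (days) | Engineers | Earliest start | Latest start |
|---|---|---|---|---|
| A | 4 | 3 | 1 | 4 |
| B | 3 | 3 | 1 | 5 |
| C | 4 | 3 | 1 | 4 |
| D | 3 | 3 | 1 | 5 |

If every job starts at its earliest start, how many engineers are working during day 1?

At early start, day 1 has: A, B, C, D.
Demand: 3 + 3 + 3 + 3 = 12.

12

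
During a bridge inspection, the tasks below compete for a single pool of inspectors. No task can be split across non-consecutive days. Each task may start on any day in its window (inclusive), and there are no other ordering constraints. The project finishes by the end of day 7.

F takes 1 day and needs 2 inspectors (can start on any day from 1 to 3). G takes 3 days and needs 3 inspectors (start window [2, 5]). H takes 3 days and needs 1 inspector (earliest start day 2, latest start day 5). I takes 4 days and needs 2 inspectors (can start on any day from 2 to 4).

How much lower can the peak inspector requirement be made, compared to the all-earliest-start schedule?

Early-start peak: d1:2  d2:6  d3:6  d4:6  d5:2  d6:0  d7:0 ⇒ 6.
Leveled (F@1, G@2, H@5, I@2): d1:2  d2:5  d3:5  d4:5  d5:3  d6:1  d7:1 ⇒ 5.
Reduction 6 − 5 = 1.

1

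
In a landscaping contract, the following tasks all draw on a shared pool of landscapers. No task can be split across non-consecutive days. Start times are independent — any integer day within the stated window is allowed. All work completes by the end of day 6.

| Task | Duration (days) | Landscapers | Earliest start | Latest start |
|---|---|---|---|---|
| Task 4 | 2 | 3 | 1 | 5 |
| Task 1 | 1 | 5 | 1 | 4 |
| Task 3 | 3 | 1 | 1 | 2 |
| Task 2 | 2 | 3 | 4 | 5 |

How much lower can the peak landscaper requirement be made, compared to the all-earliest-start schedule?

4

Early-start peak: d1:9  d2:4  d3:1  d4:3  d5:3  d6:0 ⇒ 9.
Leveled (Task 4@1, Task 1@4, Task 3@1, Task 2@5): d1:4  d2:4  d3:1  d4:5  d5:3  d6:3 ⇒ 5.
Reduction 9 − 5 = 4.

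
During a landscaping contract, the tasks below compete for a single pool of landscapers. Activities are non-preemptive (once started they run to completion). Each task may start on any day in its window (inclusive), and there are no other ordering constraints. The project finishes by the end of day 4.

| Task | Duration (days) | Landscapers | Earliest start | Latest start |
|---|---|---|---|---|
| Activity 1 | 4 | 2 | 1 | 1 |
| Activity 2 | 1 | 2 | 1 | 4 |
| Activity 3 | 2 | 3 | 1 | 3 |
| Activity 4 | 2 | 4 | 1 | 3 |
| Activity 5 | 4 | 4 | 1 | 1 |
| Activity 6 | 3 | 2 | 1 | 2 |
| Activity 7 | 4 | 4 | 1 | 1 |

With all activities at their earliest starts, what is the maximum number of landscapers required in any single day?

Early-start schedule: Activity 1@1, Activity 2@1, Activity 3@1, Activity 4@1, Activity 5@1, Activity 6@1, Activity 7@1.
Load per day: day 1: 21, day 2: 19, day 3: 12, day 4: 10.
Peak is 21.

21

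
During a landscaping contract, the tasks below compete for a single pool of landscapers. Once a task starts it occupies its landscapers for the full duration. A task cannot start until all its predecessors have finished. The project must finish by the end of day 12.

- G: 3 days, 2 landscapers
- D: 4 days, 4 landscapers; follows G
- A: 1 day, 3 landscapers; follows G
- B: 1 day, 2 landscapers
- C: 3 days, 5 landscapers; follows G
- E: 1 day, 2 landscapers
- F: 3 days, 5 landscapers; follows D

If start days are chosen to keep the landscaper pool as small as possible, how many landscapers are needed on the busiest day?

Early-start (G@1, D@4, A@4, B@1, C@4, E@1, F@8) gives peak 12: d1:6  d2:2  d3:2  d4:12  d5:9  d6:9  d7:4  d8:5  d9:5  d10:5  d11:0  d12:0.
Shift C→5.
Schedule G@1, D@4, A@4, B@1, C@5, E@1, F@8: d1:6  d2:2  d3:2  d4:7  d5:9  d6:9  d7:9  d8:5  d9:5  d10:5  d11:0  d12:0 — peak 9.

9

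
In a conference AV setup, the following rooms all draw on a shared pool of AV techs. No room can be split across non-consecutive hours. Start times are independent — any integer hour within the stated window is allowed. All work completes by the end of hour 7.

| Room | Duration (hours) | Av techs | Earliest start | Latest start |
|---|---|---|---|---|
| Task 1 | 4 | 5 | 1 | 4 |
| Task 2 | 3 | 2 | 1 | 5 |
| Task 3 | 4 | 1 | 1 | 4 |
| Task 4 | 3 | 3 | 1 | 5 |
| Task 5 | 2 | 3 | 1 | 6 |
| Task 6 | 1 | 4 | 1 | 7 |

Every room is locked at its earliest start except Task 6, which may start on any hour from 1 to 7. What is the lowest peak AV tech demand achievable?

14

Task 6@1: h1:18  h2:14  h3:11  h4:6  h5:0  h6:0  h7:0 → peak 18
Task 6@2: h1:14  h2:18  h3:11  h4:6  h5:0  h6:0  h7:0 → peak 18
Task 6@3: h1:14  h2:14  h3:15  h4:6  h5:0  h6:0  h7:0 → peak 15
Task 6@4: h1:14  h2:14  h3:11  h4:10  h5:0  h6:0  h7:0 → peak 14
Task 6@5: h1:14  h2:14  h3:11  h4:6  h5:4  h6:0  h7:0 → peak 14
Task 6@6: h1:14  h2:14  h3:11  h4:6  h5:0  h6:4  h7:0 → peak 14
Task 6@7: h1:14  h2:14  h3:11  h4:6  h5:0  h6:0  h7:4 → peak 14
Best is Task 6@4, peak 14.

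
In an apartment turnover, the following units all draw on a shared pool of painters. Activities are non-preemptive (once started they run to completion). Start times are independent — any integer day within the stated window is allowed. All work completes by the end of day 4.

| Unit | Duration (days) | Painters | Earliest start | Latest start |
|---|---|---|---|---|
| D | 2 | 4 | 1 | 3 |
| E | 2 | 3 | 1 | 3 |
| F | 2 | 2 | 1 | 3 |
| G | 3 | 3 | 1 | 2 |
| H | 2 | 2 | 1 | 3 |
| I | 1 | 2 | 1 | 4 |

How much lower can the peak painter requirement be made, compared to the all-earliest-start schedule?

7

Early-start peak: d1:16  d2:14  d3:3  d4:0 ⇒ 16.
Leveled (D@1, E@3, F@1, G@1, H@3, I@4): d1:9  d2:9  d3:8  d4:7 ⇒ 9.
Reduction 16 − 9 = 7.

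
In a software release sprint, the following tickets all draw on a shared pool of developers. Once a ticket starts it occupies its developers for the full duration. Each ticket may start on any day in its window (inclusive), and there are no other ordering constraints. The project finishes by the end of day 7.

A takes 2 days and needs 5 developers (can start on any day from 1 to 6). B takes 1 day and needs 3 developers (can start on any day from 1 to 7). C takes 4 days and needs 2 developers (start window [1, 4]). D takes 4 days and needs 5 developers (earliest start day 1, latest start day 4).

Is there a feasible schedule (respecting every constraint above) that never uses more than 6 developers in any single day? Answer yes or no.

no

The minimum achievable peak is 7; 6 < 7, so no feasible schedule stays within the cap.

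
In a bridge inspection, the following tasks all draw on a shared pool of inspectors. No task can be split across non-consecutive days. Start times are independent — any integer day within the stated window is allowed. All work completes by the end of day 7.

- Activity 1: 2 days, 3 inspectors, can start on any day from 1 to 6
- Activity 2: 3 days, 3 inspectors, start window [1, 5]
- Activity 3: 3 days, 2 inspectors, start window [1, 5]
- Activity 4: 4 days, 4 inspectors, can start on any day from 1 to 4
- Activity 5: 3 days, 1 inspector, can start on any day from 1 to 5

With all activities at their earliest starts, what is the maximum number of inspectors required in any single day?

Early-start schedule: Activity 1@1, Activity 2@1, Activity 3@1, Activity 4@1, Activity 5@1.
Load per day: day 1: 13, day 2: 13, day 3: 10, day 4: 4, day 5: 0, day 6: 0, day 7: 0.
Peak is 13.

13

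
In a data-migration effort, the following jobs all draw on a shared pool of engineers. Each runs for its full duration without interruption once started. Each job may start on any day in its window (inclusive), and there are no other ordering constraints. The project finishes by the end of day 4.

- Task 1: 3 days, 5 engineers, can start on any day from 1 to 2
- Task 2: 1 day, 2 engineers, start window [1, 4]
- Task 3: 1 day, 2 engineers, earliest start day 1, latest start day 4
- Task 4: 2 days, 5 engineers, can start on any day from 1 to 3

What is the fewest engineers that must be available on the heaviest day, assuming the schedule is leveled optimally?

10

Early-start (Task 1@1, Task 2@1, Task 3@1, Task 4@1) gives peak 14: d1:14  d2:10  d3:5  d4:0.
Shift Task 4→2.
Schedule Task 1@1, Task 2@1, Task 3@1, Task 4@2: d1:9  d2:10  d3:10  d4:0 — peak 10.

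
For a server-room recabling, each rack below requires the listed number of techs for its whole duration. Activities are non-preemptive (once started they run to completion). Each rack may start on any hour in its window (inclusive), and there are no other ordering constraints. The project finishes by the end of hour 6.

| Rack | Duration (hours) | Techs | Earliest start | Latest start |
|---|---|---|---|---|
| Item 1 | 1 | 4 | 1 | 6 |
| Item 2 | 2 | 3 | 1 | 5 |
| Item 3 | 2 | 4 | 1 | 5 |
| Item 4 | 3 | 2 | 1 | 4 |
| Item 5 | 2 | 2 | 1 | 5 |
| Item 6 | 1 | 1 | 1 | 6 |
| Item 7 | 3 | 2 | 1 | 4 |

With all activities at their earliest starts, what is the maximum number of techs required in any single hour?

Early-start schedule: Item 1@1, Item 2@1, Item 3@1, Item 4@1, Item 5@1, Item 6@1, Item 7@1.
Load per hour: hour 1: 18, hour 2: 13, hour 3: 4, hour 4: 0, hour 5: 0, hour 6: 0.
Peak is 18.

18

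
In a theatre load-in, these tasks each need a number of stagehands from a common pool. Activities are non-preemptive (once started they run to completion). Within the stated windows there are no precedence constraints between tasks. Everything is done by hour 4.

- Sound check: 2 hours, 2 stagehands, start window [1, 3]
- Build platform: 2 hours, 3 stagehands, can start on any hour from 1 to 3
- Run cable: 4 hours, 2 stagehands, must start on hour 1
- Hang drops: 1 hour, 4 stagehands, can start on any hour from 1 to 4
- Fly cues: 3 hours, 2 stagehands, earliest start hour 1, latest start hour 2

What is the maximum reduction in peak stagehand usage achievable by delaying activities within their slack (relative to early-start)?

Early-start peak: h1:13  h2:9  h3:4  h4:2 ⇒ 13.
Leveled (Sound check@1, Build platform@3, Run cable@1, Hang drops@1, Fly cues@2): h1:8  h2:6  h3:7  h4:7 ⇒ 8.
Reduction 13 − 8 = 5.

5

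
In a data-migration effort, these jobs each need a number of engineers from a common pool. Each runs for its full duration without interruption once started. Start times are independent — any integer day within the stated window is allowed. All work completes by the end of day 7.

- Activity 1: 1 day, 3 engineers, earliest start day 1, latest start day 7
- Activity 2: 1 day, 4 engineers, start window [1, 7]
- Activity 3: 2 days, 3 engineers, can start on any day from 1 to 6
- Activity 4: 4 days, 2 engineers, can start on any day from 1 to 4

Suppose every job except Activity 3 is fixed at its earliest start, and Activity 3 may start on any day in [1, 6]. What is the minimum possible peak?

9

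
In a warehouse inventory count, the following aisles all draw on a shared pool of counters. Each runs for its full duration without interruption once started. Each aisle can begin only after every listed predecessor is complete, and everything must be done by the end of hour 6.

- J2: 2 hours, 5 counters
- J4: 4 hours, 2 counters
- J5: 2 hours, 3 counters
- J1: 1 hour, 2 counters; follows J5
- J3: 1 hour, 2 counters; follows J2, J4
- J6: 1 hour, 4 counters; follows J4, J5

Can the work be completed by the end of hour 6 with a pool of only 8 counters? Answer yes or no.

Schedule J2@1, J4@1, J5@3, J1@5, J3@5, J6@6: h1:7  h2:7  h3:5  h4:5  h5:4  h6:4 — peak 7 ≤ 8.

yes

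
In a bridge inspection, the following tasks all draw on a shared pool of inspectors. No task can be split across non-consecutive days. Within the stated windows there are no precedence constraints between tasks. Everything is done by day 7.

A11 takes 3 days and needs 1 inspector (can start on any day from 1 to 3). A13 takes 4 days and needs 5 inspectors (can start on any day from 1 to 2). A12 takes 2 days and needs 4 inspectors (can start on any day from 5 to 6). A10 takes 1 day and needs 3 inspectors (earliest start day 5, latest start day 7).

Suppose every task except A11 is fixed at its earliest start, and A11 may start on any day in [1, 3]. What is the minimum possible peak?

7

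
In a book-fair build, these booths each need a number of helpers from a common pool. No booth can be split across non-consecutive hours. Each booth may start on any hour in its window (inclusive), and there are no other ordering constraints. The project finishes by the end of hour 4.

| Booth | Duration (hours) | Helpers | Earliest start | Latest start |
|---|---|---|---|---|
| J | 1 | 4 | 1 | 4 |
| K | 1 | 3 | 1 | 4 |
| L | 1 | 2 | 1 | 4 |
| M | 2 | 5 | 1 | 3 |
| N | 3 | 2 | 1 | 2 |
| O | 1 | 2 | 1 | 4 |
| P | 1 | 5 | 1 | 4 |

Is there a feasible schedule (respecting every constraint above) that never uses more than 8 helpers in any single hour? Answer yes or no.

no

The minimum achievable peak is 9; 8 < 9, so no feasible schedule stays within the cap.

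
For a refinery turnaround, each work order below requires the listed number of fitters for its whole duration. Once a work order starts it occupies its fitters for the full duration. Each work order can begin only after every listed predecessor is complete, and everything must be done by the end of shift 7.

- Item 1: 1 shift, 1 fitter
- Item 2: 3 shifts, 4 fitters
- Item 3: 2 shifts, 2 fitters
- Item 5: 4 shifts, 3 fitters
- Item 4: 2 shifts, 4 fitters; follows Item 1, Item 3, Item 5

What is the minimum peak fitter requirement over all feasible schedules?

7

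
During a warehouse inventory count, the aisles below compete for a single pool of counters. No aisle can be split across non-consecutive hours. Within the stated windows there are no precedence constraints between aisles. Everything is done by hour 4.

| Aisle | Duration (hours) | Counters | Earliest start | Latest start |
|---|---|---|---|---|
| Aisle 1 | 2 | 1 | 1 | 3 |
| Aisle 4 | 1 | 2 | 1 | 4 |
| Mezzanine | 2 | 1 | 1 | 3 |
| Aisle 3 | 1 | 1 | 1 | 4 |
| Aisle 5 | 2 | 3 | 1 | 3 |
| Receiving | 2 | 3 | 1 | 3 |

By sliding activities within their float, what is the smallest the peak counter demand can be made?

Early-start (Aisle 1@1, Aisle 4@1, Mezzanine@1, Aisle 3@1, Aisle 5@1, Receiving@1) gives peak 11: h1:11  h2:8  h3:0  h4:0.
Shift Aisle 4→3, Aisle 3→4, Receiving→3.
Schedule Aisle 1@1, Aisle 4@3, Mezzanine@1, Aisle 3@4, Aisle 5@1, Receiving@3: h1:5  h2:5  h3:5  h4:4 — peak 5.
Total counter-hours = 19 over 4 hours ⇒ peak ≥ ⌈19/4⌉ = 5, so 5 is optimal.

5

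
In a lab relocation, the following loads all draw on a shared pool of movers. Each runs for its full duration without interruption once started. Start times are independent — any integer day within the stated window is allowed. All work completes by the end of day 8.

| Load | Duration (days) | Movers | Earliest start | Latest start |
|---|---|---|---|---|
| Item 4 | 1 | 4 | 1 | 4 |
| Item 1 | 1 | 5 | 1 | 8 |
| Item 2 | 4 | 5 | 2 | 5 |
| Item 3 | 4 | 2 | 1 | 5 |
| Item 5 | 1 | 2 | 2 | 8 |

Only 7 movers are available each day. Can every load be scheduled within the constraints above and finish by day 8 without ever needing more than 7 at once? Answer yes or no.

yes

Schedule Item 4@1, Item 1@2, Item 2@3, Item 3@1, Item 5@5: d1:6  d2:7  d3:7  d4:7  d5:7  d6:5  d7:0  d8:0 — peak 7 ≤ 7.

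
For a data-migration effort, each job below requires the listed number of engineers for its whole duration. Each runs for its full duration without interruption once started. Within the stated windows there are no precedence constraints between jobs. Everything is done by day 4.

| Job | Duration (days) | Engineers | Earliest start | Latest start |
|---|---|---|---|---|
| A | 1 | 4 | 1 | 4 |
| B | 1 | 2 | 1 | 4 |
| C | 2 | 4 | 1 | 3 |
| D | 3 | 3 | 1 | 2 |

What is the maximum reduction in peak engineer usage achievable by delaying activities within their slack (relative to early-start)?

Early-start peak: d1:13  d2:7  d3:3  d4:0 ⇒ 13.
Leveled (A@1, B@1, C@2, D@2): d1:6  d2:7  d3:7  d4:3 ⇒ 7.
Reduction 13 − 7 = 6.

6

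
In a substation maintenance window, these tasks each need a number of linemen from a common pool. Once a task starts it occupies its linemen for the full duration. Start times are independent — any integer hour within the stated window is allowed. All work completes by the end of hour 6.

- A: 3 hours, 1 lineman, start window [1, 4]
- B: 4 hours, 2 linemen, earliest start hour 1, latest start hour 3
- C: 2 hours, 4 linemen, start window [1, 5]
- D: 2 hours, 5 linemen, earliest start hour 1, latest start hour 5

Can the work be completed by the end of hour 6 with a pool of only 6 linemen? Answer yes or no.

Schedule A@1, B@3, C@4, D@1: h1:6  h2:6  h3:3  h4:6  h5:6  h6:2 — peak 6 ≤ 6.

yes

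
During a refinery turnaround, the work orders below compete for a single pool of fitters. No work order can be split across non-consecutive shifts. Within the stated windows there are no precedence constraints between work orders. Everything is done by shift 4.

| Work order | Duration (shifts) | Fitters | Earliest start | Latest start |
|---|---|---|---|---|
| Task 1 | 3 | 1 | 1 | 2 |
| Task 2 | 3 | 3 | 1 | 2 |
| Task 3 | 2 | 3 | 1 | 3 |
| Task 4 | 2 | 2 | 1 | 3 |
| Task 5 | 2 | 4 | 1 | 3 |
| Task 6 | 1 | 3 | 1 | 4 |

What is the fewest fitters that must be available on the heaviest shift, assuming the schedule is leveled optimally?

Early-start (Task 1@1, Task 2@1, Task 3@1, Task 4@1, Task 5@1, Task 6@1) gives peak 16: s1:16  s2:13  s3:4  s4:0.
Shift Task 5→3, Task 6→4.
Schedule Task 1@1, Task 2@1, Task 3@1, Task 4@1, Task 5@3, Task 6@4: s1:9  s2:9  s3:8  s4:7 — peak 9.
Total fitter-shifts = 33 over 4 shifts ⇒ peak ≥ ⌈33/4⌉ = 9, so 9 is optimal.

9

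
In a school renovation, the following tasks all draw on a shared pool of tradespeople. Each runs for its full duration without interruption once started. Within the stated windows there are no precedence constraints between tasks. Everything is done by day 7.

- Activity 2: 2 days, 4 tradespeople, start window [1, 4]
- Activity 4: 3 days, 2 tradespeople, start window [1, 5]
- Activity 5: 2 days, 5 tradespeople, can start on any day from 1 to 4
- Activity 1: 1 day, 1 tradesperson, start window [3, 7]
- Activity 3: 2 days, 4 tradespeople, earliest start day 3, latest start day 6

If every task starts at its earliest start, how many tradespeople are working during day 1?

At early start, day 1 has: Activity 2, Activity 4, Activity 5.
Demand: 4 + 2 + 5 = 11.

11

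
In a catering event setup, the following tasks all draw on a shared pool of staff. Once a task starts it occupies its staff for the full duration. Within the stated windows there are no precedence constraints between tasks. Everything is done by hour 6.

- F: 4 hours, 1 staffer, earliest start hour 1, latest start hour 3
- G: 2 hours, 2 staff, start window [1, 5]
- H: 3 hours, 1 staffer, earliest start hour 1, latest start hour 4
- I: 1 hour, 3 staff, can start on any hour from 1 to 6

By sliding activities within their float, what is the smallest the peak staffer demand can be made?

3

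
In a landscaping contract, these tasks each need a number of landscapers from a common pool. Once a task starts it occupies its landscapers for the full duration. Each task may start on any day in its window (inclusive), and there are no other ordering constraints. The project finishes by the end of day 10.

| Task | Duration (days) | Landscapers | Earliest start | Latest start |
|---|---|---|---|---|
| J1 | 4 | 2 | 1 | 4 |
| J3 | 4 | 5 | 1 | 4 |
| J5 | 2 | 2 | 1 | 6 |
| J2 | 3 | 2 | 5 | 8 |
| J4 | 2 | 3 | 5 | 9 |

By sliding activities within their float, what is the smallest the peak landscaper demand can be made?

7

Early-start (J1@1, J3@1, J5@1, J2@5, J4@5) gives peak 9: d1:9  d2:9  d3:7  d4:7  d5:5  d6:5  d7:2  d8:0  d9:0  d10:0.
Shift J5→5.
Schedule J1@1, J3@1, J5@5, J2@5, J4@5: d1:7  d2:7  d3:7  d4:7  d5:7  d6:7  d7:2  d8:0  d9:0  d10:0 — peak 7.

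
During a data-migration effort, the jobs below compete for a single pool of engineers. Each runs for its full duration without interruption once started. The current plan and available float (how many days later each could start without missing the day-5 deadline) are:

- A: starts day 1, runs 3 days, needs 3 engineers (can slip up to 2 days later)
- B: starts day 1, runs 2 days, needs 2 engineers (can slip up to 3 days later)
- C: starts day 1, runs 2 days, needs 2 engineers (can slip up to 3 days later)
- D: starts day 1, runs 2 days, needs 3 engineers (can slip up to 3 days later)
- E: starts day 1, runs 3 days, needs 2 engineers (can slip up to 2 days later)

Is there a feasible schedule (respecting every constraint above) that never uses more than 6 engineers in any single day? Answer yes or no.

yes

Schedule A@1, B@4, C@4, D@1, E@3: d1:6  d2:6  d3:5  d4:6  d5:6 — peak 6 ≤ 6.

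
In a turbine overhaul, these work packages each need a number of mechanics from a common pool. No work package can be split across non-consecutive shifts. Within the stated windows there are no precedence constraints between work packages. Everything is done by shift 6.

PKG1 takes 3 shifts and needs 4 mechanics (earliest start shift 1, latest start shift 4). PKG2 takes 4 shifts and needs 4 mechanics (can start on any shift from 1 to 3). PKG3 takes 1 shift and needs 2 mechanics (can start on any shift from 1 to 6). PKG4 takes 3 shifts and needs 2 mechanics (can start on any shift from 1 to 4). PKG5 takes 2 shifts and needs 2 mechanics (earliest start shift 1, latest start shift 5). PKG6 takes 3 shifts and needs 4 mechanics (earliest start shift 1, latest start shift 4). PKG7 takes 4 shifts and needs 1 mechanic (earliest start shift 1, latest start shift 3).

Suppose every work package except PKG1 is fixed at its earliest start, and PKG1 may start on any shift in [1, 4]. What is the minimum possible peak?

PKG1@1: s1:19  s2:17  s3:15  s4:5  s5:0  s6:0 → peak 19
PKG1@2: s1:15  s2:17  s3:15  s4:9  s5:0  s6:0 → peak 17
PKG1@3: s1:15  s2:13  s3:15  s4:9  s5:4  s6:0 → peak 15
PKG1@4: s1:15  s2:13  s3:11  s4:9  s5:4  s6:4 → peak 15
Best is PKG1@3, peak 15.

15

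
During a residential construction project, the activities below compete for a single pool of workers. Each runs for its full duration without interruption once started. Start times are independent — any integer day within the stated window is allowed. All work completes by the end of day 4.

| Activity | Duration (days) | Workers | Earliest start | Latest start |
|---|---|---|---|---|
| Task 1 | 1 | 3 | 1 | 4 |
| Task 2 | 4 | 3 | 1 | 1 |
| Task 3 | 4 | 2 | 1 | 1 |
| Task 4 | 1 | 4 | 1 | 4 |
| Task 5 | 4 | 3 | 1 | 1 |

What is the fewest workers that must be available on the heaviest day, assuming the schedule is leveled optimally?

Early-start (Task 1@1, Task 2@1, Task 3@1, Task 4@1, Task 5@1) gives peak 15: d1:15  d2:8  d3:8  d4:8.
Shift Task 4→2.
Schedule Task 1@1, Task 2@1, Task 3@1, Task 4@2, Task 5@1: d1:11  d2:12  d3:8  d4:8 — peak 12.
No arrangement of the 16 feasible schedules does better.

12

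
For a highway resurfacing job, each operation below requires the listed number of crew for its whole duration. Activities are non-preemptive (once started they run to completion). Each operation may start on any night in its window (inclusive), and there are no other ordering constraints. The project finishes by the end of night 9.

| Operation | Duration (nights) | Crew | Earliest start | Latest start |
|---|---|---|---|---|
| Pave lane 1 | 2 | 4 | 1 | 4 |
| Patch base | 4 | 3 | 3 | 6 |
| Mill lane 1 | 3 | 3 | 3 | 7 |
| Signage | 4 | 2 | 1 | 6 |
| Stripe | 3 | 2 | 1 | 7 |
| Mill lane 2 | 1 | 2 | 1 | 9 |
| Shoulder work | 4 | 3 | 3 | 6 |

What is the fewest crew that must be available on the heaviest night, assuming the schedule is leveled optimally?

7

Early-start (Pave lane 1@1, Patch base@3, Mill lane 1@3, Signage@1, Stripe@1, Mill lane 2@1, Shoulder work@3) gives peak 13: n1:10  n2:8  n3:13  n4:11  n5:9  n6:6  n7:0  n8:0  n9:0.
Shift Mill lane 1→7, Stripe→3, Mill lane 2→5, Shoulder work→6.
Schedule Pave lane 1@1, Patch base@3, Mill lane 1@7, Signage@1, Stripe@3, Mill lane 2@5, Shoulder work@6: n1:6  n2:6  n3:7  n4:7  n5:7  n6:6  n7:6  n8:6  n9:6 — peak 7.
Total crew member-nights = 57 over 9 nights ⇒ peak ≥ ⌈57/9⌉ = 7, so 7 is optimal.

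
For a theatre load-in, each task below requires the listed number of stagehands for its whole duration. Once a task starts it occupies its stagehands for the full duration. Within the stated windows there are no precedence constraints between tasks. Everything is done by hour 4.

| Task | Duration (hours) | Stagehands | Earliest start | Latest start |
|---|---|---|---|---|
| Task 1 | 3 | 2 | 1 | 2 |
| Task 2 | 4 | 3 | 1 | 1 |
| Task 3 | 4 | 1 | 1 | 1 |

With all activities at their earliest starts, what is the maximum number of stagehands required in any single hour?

Early-start schedule: Task 1@1, Task 2@1, Task 3@1.
Load per hour: hour 1: 6, hour 2: 6, hour 3: 6, hour 4: 4.
Peak is 6.

6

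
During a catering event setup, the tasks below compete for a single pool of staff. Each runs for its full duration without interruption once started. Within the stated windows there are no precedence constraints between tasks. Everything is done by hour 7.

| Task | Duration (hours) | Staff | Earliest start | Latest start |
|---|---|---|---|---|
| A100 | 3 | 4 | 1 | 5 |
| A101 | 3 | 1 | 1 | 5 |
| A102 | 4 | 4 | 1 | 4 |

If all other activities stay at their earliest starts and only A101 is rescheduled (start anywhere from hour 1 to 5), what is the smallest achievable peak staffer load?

A101@1: h1:9  h2:9  h3:9  h4:4  h5:0  h6:0  h7:0 → peak 9
A101@2: h1:8  h2:9  h3:9  h4:5  h5:0  h6:0  h7:0 → peak 9
A101@3: h1:8  h2:8  h3:9  h4:5  h5:1  h6:0  h7:0 → peak 9
A101@4: h1:8  h2:8  h3:8  h4:5  h5:1  h6:1  h7:0 → peak 8
A101@5: h1:8  h2:8  h3:8  h4:4  h5:1  h6:1  h7:1 → peak 8
Best is A101@4, peak 8.

8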